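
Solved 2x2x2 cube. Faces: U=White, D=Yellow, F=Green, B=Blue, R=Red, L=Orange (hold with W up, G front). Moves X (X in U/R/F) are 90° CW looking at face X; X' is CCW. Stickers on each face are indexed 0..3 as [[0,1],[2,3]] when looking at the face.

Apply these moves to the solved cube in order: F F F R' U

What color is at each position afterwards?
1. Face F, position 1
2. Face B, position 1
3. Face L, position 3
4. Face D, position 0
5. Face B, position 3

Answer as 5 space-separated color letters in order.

After move 1 (F): F=GGGG U=WWOO R=WRWR D=RRYY L=OYOY
After move 2 (F): F=GGGG U=WWYY R=OROR D=WWYY L=OROR
After move 3 (F): F=GGGG U=WWRR R=YRYR D=OOYY L=OWOW
After move 4 (R'): R=RRYY U=WBRB F=GWGR D=OGYG B=YBOB
After move 5 (U): U=RWBB F=RRGR R=YBYY B=OWOB L=GWOW
Query 1: F[1] = R
Query 2: B[1] = W
Query 3: L[3] = W
Query 4: D[0] = O
Query 5: B[3] = B

Answer: R W W O B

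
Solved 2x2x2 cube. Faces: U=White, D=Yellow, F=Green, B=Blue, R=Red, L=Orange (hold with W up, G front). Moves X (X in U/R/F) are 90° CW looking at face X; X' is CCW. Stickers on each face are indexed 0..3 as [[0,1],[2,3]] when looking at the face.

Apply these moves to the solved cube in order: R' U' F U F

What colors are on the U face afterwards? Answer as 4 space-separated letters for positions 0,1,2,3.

After move 1 (R'): R=RRRR U=WBWB F=GWGW D=YGYG B=YBYB
After move 2 (U'): U=BBWW F=OOGW R=GWRR B=RRYB L=YBOO
After move 3 (F): F=GOWO U=BBOB R=WWWR D=RGYG L=YYOG
After move 4 (U): U=OBBB F=WWWO R=RRWR B=YYYB L=GOOG
After move 5 (F): F=WWOW U=OBGO R=BRBR D=WRYG L=GROG
Query: U face = OBGO

Answer: O B G O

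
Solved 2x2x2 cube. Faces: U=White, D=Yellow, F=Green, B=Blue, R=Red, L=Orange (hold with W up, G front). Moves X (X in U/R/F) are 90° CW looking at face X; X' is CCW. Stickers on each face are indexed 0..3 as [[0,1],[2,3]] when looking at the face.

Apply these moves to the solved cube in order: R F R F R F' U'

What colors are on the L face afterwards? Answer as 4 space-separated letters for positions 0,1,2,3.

After move 1 (R): R=RRRR U=WGWG F=GYGY D=YBYB B=WBWB
After move 2 (F): F=GGYY U=WGOO R=WRGR D=RRYB L=OYOB
After move 3 (R): R=GWRR U=WGOY F=GRYB D=RWYW B=OBGB
After move 4 (F): F=YGBR U=WGBY R=OWYR D=RGYW L=OROW
After move 5 (R): R=YORW U=WGBR F=YGBW D=RGYO B=YBGB
After move 6 (F'): F=GWYB U=WGYR R=GORW D=RWYO L=OROB
After move 7 (U'): U=GRWY F=ORYB R=GWRW B=GOGB L=YBOB
Query: L face = YBOB

Answer: Y B O B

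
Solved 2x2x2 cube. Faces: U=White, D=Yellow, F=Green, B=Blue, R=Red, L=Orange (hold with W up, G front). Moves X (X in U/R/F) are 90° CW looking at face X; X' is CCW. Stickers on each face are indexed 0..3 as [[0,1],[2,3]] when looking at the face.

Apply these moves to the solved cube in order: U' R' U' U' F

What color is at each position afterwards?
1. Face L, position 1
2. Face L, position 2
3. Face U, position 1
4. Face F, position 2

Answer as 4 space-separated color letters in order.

After move 1 (U'): U=WWWW F=OOGG R=GGRR B=RRBB L=BBOO
After move 2 (R'): R=GRGR U=WBWR F=OWGW D=YOYG B=YRYB
After move 3 (U'): U=BRWW F=BBGW R=OWGR B=GRYB L=YROO
After move 4 (U'): U=RWBW F=YRGW R=BBGR B=OWYB L=GROO
After move 5 (F): F=GYWR U=RWOR R=BBWR D=GBYG L=GYOO
Query 1: L[1] = Y
Query 2: L[2] = O
Query 3: U[1] = W
Query 4: F[2] = W

Answer: Y O W W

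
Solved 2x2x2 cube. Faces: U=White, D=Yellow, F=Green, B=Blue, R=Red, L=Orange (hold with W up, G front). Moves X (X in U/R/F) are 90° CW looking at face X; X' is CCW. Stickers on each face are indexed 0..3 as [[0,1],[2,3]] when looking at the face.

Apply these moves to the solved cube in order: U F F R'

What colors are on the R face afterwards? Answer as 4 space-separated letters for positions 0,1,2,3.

Answer: B R O G

Derivation:
After move 1 (U): U=WWWW F=RRGG R=BBRR B=OOBB L=GGOO
After move 2 (F): F=GRGR U=WWOG R=WBWR D=RBYY L=GYOY
After move 3 (F): F=GGRR U=WWYY R=OBGR D=WWYY L=GROB
After move 4 (R'): R=BROG U=WBYO F=GWRY D=WGYR B=YOWB
Query: R face = BROG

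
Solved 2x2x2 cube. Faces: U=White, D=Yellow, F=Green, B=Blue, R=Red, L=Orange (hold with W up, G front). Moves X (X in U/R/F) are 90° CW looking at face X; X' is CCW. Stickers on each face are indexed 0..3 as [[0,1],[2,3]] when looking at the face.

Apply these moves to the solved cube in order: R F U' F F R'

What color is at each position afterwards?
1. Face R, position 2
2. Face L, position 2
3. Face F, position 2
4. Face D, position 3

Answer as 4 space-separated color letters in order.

After move 1 (R): R=RRRR U=WGWG F=GYGY D=YBYB B=WBWB
After move 2 (F): F=GGYY U=WGOO R=WRGR D=RRYB L=OYOB
After move 3 (U'): U=GOWO F=OYYY R=GGGR B=WRWB L=WBOB
After move 4 (F): F=YOYY U=GOBB R=WGOR D=GGYB L=WROR
After move 5 (F): F=YYYO U=GORR R=BGBR D=OWYB L=WGOG
After move 6 (R'): R=GRBB U=GWRW F=YOYR D=OYYO B=BRWB
Query 1: R[2] = B
Query 2: L[2] = O
Query 3: F[2] = Y
Query 4: D[3] = O

Answer: B O Y O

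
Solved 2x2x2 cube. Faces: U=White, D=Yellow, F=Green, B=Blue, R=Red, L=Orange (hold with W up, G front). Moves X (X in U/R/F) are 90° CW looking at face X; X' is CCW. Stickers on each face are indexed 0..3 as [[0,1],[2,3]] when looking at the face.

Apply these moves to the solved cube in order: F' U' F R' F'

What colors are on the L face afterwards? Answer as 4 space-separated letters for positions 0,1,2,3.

Answer: B Y O W

Derivation:
After move 1 (F'): F=GGGG U=WWRR R=YRYR D=OOYY L=OWOW
After move 2 (U'): U=WRWR F=OWGG R=GGYR B=YRBB L=BBOW
After move 3 (F): F=GOGW U=WRWB R=WGRR D=YGYY L=BOOO
After move 4 (R'): R=GRWR U=WBWY F=GRGB D=YOYW B=YRGB
After move 5 (F'): F=RBGG U=WBGW R=ORYR D=OOYW L=BYOW
Query: L face = BYOW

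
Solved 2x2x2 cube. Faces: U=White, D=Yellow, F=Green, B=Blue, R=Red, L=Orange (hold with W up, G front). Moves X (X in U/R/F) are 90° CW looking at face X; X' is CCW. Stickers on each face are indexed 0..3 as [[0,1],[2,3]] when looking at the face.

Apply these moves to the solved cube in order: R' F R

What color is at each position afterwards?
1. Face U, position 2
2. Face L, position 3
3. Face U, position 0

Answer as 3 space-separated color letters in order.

After move 1 (R'): R=RRRR U=WBWB F=GWGW D=YGYG B=YBYB
After move 2 (F): F=GGWW U=WBOO R=WRBR D=RRYG L=OYOG
After move 3 (R): R=BWRR U=WGOW F=GRWG D=RYYY B=OBBB
Query 1: U[2] = O
Query 2: L[3] = G
Query 3: U[0] = W

Answer: O G W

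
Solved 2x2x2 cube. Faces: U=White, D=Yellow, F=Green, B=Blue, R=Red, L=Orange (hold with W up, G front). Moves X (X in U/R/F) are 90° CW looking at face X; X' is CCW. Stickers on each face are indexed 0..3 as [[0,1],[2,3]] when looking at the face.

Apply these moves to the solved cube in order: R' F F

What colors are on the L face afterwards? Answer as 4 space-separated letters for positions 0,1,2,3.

After move 1 (R'): R=RRRR U=WBWB F=GWGW D=YGYG B=YBYB
After move 2 (F): F=GGWW U=WBOO R=WRBR D=RRYG L=OYOG
After move 3 (F): F=WGWG U=WBGY R=OROR D=BWYG L=OROR
Query: L face = OROR

Answer: O R O R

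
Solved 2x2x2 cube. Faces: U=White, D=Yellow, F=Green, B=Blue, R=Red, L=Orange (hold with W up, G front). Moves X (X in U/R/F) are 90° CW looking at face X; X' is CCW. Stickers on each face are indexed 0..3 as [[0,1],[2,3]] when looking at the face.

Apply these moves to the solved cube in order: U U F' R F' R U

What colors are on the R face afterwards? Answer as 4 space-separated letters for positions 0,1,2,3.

After move 1 (U): U=WWWW F=RRGG R=BBRR B=OOBB L=GGOO
After move 2 (U): U=WWWW F=BBGG R=OORR B=GGBB L=RROO
After move 3 (F'): F=BGBG U=WWOR R=YOYR D=ROYY L=RWOW
After move 4 (R): R=YYRO U=WGOG F=BOBY D=RBYG B=RGWB
After move 5 (F'): F=OYBB U=WGYR R=BYRO D=WWYG L=RGOO
After move 6 (R): R=RBOY U=WYYB F=OWBG D=WWYR B=RGGB
After move 7 (U): U=YWBY F=RBBG R=RGOY B=RGGB L=OWOO
Query: R face = RGOY

Answer: R G O Y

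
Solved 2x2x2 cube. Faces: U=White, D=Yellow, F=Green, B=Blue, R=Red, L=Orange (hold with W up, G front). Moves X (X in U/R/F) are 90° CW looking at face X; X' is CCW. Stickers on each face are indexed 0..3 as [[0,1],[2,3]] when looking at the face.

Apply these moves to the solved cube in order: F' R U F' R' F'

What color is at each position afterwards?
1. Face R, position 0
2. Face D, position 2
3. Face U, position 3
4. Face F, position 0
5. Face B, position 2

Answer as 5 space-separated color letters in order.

Answer: Y Y B W W

Derivation:
After move 1 (F'): F=GGGG U=WWRR R=YRYR D=OOYY L=OWOW
After move 2 (R): R=YYRR U=WGRG F=GOGY D=OBYB B=RBWB
After move 3 (U): U=RWGG F=YYGY R=RBRR B=OWWB L=GOOW
After move 4 (F'): F=YYYG U=RWRR R=BBOR D=OWYB L=GGOG
After move 5 (R'): R=BRBO U=RWRO F=YWYR D=OYYG B=BWWB
After move 6 (F'): F=WRYY U=RWBB R=YROO D=GGYG L=GOOR
Query 1: R[0] = Y
Query 2: D[2] = Y
Query 3: U[3] = B
Query 4: F[0] = W
Query 5: B[2] = W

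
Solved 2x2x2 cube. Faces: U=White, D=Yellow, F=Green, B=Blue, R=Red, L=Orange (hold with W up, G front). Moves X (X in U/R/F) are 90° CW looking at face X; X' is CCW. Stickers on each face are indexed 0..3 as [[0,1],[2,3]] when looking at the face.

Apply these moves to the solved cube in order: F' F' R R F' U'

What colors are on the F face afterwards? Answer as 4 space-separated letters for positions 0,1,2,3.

After move 1 (F'): F=GGGG U=WWRR R=YRYR D=OOYY L=OWOW
After move 2 (F'): F=GGGG U=WWYY R=OROR D=WWYY L=OROR
After move 3 (R): R=OORR U=WGYG F=GWGY D=WBYB B=YBWB
After move 4 (R): R=RORO U=WWYY F=GBGB D=WWYY B=GBGB
After move 5 (F'): F=BBGG U=WWRR R=WOWO D=RRYY L=OYOY
After move 6 (U'): U=WRWR F=OYGG R=BBWO B=WOGB L=GBOY
Query: F face = OYGG

Answer: O Y G G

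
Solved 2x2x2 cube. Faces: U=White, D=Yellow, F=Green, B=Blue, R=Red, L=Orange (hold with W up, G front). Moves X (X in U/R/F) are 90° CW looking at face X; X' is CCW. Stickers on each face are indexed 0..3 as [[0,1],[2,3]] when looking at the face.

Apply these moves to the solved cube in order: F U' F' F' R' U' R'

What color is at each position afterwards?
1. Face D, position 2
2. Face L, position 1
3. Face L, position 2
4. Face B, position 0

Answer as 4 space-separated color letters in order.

After move 1 (F): F=GGGG U=WWOO R=WRWR D=RRYY L=OYOY
After move 2 (U'): U=WOWO F=OYGG R=GGWR B=WRBB L=BBOY
After move 3 (F'): F=YGOG U=WOGW R=RGRR D=BYYY L=BOOW
After move 4 (F'): F=GGYO U=WORR R=YGBR D=OWYY L=BWOG
After move 5 (R'): R=GRYB U=WBRW F=GOYR D=OGYO B=YRWB
After move 6 (U'): U=BWWR F=BWYR R=GOYB B=GRWB L=YROG
After move 7 (R'): R=OBGY U=BWWG F=BWYR D=OWYR B=ORGB
Query 1: D[2] = Y
Query 2: L[1] = R
Query 3: L[2] = O
Query 4: B[0] = O

Answer: Y R O O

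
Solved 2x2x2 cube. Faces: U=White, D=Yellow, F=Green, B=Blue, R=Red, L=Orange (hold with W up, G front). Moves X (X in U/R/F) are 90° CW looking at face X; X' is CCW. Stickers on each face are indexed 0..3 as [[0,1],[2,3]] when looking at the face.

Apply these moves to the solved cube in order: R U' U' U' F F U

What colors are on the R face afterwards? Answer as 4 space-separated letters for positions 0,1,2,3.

After move 1 (R): R=RRRR U=WGWG F=GYGY D=YBYB B=WBWB
After move 2 (U'): U=GGWW F=OOGY R=GYRR B=RRWB L=WBOO
After move 3 (U'): U=GWGW F=WBGY R=OORR B=GYWB L=RROO
After move 4 (U'): U=WWGG F=RRGY R=WBRR B=OOWB L=GYOO
After move 5 (F): F=GRYR U=WWOY R=GBGR D=RWYB L=GYOB
After move 6 (F): F=YGRR U=WWBY R=OBYR D=GGYB L=GROW
After move 7 (U): U=BWYW F=OBRR R=OOYR B=GRWB L=YGOW
Query: R face = OOYR

Answer: O O Y R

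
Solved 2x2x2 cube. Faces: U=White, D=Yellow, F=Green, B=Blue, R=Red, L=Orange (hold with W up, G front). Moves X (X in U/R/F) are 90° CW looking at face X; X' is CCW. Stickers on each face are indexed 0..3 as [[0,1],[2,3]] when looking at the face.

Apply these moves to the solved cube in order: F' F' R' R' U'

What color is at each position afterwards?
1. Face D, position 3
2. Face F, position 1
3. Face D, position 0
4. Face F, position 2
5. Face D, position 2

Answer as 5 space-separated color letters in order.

Answer: Y R W G Y

Derivation:
After move 1 (F'): F=GGGG U=WWRR R=YRYR D=OOYY L=OWOW
After move 2 (F'): F=GGGG U=WWYY R=OROR D=WWYY L=OROR
After move 3 (R'): R=RROO U=WBYB F=GWGY D=WGYG B=YBWB
After move 4 (R'): R=RORO U=WWYY F=GBGB D=WWYY B=GBGB
After move 5 (U'): U=WYWY F=ORGB R=GBRO B=ROGB L=GBOR
Query 1: D[3] = Y
Query 2: F[1] = R
Query 3: D[0] = W
Query 4: F[2] = G
Query 5: D[2] = Y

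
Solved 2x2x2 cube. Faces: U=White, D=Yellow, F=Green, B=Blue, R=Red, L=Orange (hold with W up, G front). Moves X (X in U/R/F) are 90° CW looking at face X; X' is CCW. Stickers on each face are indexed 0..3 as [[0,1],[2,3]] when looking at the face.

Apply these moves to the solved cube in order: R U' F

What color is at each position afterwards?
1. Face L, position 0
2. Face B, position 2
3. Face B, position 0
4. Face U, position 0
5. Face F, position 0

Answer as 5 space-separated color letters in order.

Answer: W W R G G

Derivation:
After move 1 (R): R=RRRR U=WGWG F=GYGY D=YBYB B=WBWB
After move 2 (U'): U=GGWW F=OOGY R=GYRR B=RRWB L=WBOO
After move 3 (F): F=GOYO U=GGOB R=WYWR D=RGYB L=WYOB
Query 1: L[0] = W
Query 2: B[2] = W
Query 3: B[0] = R
Query 4: U[0] = G
Query 5: F[0] = G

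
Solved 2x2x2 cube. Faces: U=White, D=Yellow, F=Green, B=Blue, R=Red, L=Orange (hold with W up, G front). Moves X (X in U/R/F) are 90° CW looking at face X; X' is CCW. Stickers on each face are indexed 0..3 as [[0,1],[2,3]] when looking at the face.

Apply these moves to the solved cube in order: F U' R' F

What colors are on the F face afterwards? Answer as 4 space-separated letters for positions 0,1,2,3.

After move 1 (F): F=GGGG U=WWOO R=WRWR D=RRYY L=OYOY
After move 2 (U'): U=WOWO F=OYGG R=GGWR B=WRBB L=BBOY
After move 3 (R'): R=GRGW U=WBWW F=OOGO D=RYYG B=YRRB
After move 4 (F): F=GOOO U=WBYB R=WRWW D=GGYG L=BROY
Query: F face = GOOO

Answer: G O O O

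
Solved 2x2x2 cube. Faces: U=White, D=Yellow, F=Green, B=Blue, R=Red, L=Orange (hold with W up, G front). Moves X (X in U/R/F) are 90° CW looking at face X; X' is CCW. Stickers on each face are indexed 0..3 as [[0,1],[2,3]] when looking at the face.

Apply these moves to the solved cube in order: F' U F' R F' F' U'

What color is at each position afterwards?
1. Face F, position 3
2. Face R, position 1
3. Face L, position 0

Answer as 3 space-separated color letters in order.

After move 1 (F'): F=GGGG U=WWRR R=YRYR D=OOYY L=OWOW
After move 2 (U): U=RWRW F=YRGG R=BBYR B=OWBB L=GGOW
After move 3 (F'): F=RGYG U=RWBY R=OBOR D=GWYY L=GWOR
After move 4 (R): R=OORB U=RGBG F=RWYY D=GBYO B=YWWB
After move 5 (F'): F=WYRY U=RGOR R=BOGB D=WRYO L=GGOB
After move 6 (F'): F=YYWR U=RGBG R=ROWB D=GBYO L=GROO
After move 7 (U'): U=GGRB F=GRWR R=YYWB B=ROWB L=YWOO
Query 1: F[3] = R
Query 2: R[1] = Y
Query 3: L[0] = Y

Answer: R Y Y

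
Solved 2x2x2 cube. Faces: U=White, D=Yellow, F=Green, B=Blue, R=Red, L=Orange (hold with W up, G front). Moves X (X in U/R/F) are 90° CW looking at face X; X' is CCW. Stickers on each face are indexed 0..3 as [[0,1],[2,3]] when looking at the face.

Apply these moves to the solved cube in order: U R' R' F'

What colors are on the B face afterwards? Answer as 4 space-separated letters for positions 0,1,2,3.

Answer: G O R B

Derivation:
After move 1 (U): U=WWWW F=RRGG R=BBRR B=OOBB L=GGOO
After move 2 (R'): R=BRBR U=WBWO F=RWGW D=YRYG B=YOYB
After move 3 (R'): R=RRBB U=WYWY F=RBGO D=YWYW B=GORB
After move 4 (F'): F=BORG U=WYRB R=WRYB D=GOYW L=GYOW
Query: B face = GORB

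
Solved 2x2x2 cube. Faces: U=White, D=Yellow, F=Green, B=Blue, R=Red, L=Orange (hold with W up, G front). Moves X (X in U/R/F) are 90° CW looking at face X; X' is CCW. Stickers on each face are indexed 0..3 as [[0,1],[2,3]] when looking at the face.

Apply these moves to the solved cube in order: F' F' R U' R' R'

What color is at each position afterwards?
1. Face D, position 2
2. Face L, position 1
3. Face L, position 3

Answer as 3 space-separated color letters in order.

After move 1 (F'): F=GGGG U=WWRR R=YRYR D=OOYY L=OWOW
After move 2 (F'): F=GGGG U=WWYY R=OROR D=WWYY L=OROR
After move 3 (R): R=OORR U=WGYG F=GWGY D=WBYB B=YBWB
After move 4 (U'): U=GGWY F=ORGY R=GWRR B=OOWB L=YBOR
After move 5 (R'): R=WRGR U=GWWO F=OGGY D=WRYY B=BOBB
After move 6 (R'): R=RRWG U=GBWB F=OWGO D=WGYY B=YORB
Query 1: D[2] = Y
Query 2: L[1] = B
Query 3: L[3] = R

Answer: Y B R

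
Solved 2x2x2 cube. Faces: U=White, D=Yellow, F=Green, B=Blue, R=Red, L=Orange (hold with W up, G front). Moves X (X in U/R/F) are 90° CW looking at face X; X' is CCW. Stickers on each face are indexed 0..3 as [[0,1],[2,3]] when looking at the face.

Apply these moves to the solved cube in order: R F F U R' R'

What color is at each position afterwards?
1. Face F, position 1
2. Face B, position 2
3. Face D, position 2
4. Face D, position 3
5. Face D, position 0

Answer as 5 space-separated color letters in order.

Answer: W R Y G G

Derivation:
After move 1 (R): R=RRRR U=WGWG F=GYGY D=YBYB B=WBWB
After move 2 (F): F=GGYY U=WGOO R=WRGR D=RRYB L=OYOB
After move 3 (F): F=YGYG U=WGBY R=OROR D=GWYB L=OROR
After move 4 (U): U=BWYG F=ORYG R=WBOR B=ORWB L=YGOR
After move 5 (R'): R=BRWO U=BWYO F=OWYG D=GRYG B=BRWB
After move 6 (R'): R=ROBW U=BWYB F=OWYO D=GWYG B=GRRB
Query 1: F[1] = W
Query 2: B[2] = R
Query 3: D[2] = Y
Query 4: D[3] = G
Query 5: D[0] = G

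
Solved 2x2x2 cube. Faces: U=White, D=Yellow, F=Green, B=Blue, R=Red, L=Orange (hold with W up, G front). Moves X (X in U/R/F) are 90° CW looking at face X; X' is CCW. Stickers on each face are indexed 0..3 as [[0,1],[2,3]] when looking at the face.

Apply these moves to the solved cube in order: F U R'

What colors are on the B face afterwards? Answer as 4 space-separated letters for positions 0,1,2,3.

Answer: Y Y R B

Derivation:
After move 1 (F): F=GGGG U=WWOO R=WRWR D=RRYY L=OYOY
After move 2 (U): U=OWOW F=WRGG R=BBWR B=OYBB L=GGOY
After move 3 (R'): R=BRBW U=OBOO F=WWGW D=RRYG B=YYRB
Query: B face = YYRB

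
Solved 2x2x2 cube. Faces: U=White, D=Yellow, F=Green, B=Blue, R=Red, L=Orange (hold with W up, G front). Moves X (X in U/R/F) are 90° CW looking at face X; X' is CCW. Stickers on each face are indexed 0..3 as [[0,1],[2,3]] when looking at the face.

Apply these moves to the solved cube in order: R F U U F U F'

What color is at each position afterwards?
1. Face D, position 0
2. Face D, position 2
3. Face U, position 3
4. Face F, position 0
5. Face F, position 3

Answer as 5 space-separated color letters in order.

Answer: W Y W Y Y

Derivation:
After move 1 (R): R=RRRR U=WGWG F=GYGY D=YBYB B=WBWB
After move 2 (F): F=GGYY U=WGOO R=WRGR D=RRYB L=OYOB
After move 3 (U): U=OWOG F=WRYY R=WBGR B=OYWB L=GGOB
After move 4 (U): U=OOGW F=WBYY R=OYGR B=GGWB L=WROB
After move 5 (F): F=YWYB U=OOBR R=GYWR D=GOYB L=WROR
After move 6 (U): U=BORO F=GYYB R=GGWR B=WRWB L=YWOR
After move 7 (F'): F=YBGY U=BOGW R=OGGR D=WRYB L=YOOR
Query 1: D[0] = W
Query 2: D[2] = Y
Query 3: U[3] = W
Query 4: F[0] = Y
Query 5: F[3] = Y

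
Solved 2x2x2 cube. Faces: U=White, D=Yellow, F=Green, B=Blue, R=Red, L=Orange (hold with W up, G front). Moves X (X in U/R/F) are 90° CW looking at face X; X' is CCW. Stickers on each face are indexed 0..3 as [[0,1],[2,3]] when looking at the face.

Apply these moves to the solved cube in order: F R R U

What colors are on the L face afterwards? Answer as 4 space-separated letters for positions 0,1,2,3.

After move 1 (F): F=GGGG U=WWOO R=WRWR D=RRYY L=OYOY
After move 2 (R): R=WWRR U=WGOG F=GRGY D=RBYB B=OBWB
After move 3 (R): R=RWRW U=WROY F=GBGB D=RWYO B=GBGB
After move 4 (U): U=OWYR F=RWGB R=GBRW B=OYGB L=GBOY
Query: L face = GBOY

Answer: G B O Y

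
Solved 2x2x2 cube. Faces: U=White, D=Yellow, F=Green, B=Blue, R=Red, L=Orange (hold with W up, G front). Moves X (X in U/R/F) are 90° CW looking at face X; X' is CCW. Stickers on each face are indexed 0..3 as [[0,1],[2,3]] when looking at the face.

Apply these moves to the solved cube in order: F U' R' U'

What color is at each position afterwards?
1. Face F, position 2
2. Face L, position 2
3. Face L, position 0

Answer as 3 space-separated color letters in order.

Answer: G O Y

Derivation:
After move 1 (F): F=GGGG U=WWOO R=WRWR D=RRYY L=OYOY
After move 2 (U'): U=WOWO F=OYGG R=GGWR B=WRBB L=BBOY
After move 3 (R'): R=GRGW U=WBWW F=OOGO D=RYYG B=YRRB
After move 4 (U'): U=BWWW F=BBGO R=OOGW B=GRRB L=YROY
Query 1: F[2] = G
Query 2: L[2] = O
Query 3: L[0] = Y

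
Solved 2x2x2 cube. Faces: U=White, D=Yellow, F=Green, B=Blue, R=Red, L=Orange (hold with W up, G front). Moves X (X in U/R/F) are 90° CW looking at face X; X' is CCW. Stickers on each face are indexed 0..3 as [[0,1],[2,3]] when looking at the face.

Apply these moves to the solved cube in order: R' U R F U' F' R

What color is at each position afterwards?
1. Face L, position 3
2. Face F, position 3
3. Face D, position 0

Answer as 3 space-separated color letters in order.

Answer: W O O

Derivation:
After move 1 (R'): R=RRRR U=WBWB F=GWGW D=YGYG B=YBYB
After move 2 (U): U=WWBB F=RRGW R=YBRR B=OOYB L=GWOO
After move 3 (R): R=RYRB U=WRBW F=RGGG D=YYYO B=BOWB
After move 4 (F): F=GRGG U=WROW R=BYWB D=RRYO L=GYOY
After move 5 (U'): U=RWWO F=GYGG R=GRWB B=BYWB L=BOOY
After move 6 (F'): F=YGGG U=RWGW R=RRRB D=OYYO L=BOOW
After move 7 (R): R=RRBR U=RGGG F=YYGO D=OWYB B=WYWB
Query 1: L[3] = W
Query 2: F[3] = O
Query 3: D[0] = O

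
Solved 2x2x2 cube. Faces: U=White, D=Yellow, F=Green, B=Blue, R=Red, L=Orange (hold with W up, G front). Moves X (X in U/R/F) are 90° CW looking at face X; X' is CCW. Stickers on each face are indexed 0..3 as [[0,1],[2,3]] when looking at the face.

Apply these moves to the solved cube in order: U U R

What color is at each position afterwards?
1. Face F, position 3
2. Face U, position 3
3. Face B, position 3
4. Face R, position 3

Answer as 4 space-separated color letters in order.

Answer: Y G B O

Derivation:
After move 1 (U): U=WWWW F=RRGG R=BBRR B=OOBB L=GGOO
After move 2 (U): U=WWWW F=BBGG R=OORR B=GGBB L=RROO
After move 3 (R): R=RORO U=WBWG F=BYGY D=YBYG B=WGWB
Query 1: F[3] = Y
Query 2: U[3] = G
Query 3: B[3] = B
Query 4: R[3] = O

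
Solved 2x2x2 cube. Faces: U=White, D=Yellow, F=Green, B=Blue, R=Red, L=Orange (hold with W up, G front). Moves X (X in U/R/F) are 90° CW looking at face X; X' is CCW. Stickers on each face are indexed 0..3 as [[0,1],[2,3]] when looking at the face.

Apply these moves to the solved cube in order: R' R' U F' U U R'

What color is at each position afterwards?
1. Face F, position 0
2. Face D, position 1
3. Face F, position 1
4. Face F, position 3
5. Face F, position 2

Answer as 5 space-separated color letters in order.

After move 1 (R'): R=RRRR U=WBWB F=GWGW D=YGYG B=YBYB
After move 2 (R'): R=RRRR U=WYWY F=GBGB D=YWYW B=GBGB
After move 3 (U): U=WWYY F=RRGB R=GBRR B=OOGB L=GBOO
After move 4 (F'): F=RBRG U=WWGR R=WBYR D=BOYW L=GYOY
After move 5 (U): U=GWRW F=WBRG R=OOYR B=GYGB L=RBOY
After move 6 (U): U=RGWW F=OORG R=GYYR B=RBGB L=WBOY
After move 7 (R'): R=YRGY U=RGWR F=OGRW D=BOYG B=WBOB
Query 1: F[0] = O
Query 2: D[1] = O
Query 3: F[1] = G
Query 4: F[3] = W
Query 5: F[2] = R

Answer: O O G W R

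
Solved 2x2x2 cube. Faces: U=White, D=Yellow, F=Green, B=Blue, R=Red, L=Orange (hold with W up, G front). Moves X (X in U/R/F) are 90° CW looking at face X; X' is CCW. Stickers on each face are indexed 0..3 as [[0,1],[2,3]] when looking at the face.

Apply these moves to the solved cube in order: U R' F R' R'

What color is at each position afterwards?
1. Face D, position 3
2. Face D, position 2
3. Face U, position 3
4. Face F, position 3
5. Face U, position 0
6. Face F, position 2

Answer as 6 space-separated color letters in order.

After move 1 (U): U=WWWW F=RRGG R=BBRR B=OOBB L=GGOO
After move 2 (R'): R=BRBR U=WBWO F=RWGW D=YRYG B=YOYB
After move 3 (F): F=GRWW U=WBOG R=WROR D=BBYG L=GYOR
After move 4 (R'): R=RRWO U=WYOY F=GBWG D=BRYW B=GOBB
After move 5 (R'): R=RORW U=WBOG F=GYWY D=BBYG B=WORB
Query 1: D[3] = G
Query 2: D[2] = Y
Query 3: U[3] = G
Query 4: F[3] = Y
Query 5: U[0] = W
Query 6: F[2] = W

Answer: G Y G Y W W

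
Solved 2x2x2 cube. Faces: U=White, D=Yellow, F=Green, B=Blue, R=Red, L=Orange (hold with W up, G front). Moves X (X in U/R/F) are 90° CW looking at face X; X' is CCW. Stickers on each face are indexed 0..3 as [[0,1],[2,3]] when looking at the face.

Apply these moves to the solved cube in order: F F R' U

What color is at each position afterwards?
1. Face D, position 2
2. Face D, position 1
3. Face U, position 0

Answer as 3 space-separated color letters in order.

Answer: Y G Y

Derivation:
After move 1 (F): F=GGGG U=WWOO R=WRWR D=RRYY L=OYOY
After move 2 (F): F=GGGG U=WWYY R=OROR D=WWYY L=OROR
After move 3 (R'): R=RROO U=WBYB F=GWGY D=WGYG B=YBWB
After move 4 (U): U=YWBB F=RRGY R=YBOO B=ORWB L=GWOR
Query 1: D[2] = Y
Query 2: D[1] = G
Query 3: U[0] = Y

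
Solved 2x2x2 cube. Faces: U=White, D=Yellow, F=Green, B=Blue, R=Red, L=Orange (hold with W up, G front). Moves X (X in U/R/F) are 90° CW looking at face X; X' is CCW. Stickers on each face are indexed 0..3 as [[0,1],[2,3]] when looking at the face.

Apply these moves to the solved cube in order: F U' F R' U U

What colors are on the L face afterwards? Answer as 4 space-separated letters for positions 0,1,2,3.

Answer: G R O R

Derivation:
After move 1 (F): F=GGGG U=WWOO R=WRWR D=RRYY L=OYOY
After move 2 (U'): U=WOWO F=OYGG R=GGWR B=WRBB L=BBOY
After move 3 (F): F=GOGY U=WOYB R=WGOR D=WGYY L=BROR
After move 4 (R'): R=GRWO U=WBYW F=GOGB D=WOYY B=YRGB
After move 5 (U): U=YWWB F=GRGB R=YRWO B=BRGB L=GOOR
After move 6 (U): U=WYBW F=YRGB R=BRWO B=GOGB L=GROR
Query: L face = GROR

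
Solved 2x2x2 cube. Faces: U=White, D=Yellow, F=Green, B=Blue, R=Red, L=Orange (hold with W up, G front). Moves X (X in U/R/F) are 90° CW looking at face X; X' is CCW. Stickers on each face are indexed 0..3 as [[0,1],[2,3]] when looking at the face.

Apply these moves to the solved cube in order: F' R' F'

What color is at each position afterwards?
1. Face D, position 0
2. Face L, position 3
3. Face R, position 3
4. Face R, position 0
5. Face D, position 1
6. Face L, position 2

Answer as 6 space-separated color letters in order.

Answer: W R Y G W O

Derivation:
After move 1 (F'): F=GGGG U=WWRR R=YRYR D=OOYY L=OWOW
After move 2 (R'): R=RRYY U=WBRB F=GWGR D=OGYG B=YBOB
After move 3 (F'): F=WRGG U=WBRY R=GROY D=WWYG L=OBOR
Query 1: D[0] = W
Query 2: L[3] = R
Query 3: R[3] = Y
Query 4: R[0] = G
Query 5: D[1] = W
Query 6: L[2] = O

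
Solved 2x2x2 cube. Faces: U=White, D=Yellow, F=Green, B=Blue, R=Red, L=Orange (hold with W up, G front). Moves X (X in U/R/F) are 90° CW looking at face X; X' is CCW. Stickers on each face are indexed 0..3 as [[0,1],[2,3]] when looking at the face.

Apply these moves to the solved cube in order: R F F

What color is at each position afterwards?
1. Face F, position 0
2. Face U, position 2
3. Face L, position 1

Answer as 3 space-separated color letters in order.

Answer: Y B R

Derivation:
After move 1 (R): R=RRRR U=WGWG F=GYGY D=YBYB B=WBWB
After move 2 (F): F=GGYY U=WGOO R=WRGR D=RRYB L=OYOB
After move 3 (F): F=YGYG U=WGBY R=OROR D=GWYB L=OROR
Query 1: F[0] = Y
Query 2: U[2] = B
Query 3: L[1] = R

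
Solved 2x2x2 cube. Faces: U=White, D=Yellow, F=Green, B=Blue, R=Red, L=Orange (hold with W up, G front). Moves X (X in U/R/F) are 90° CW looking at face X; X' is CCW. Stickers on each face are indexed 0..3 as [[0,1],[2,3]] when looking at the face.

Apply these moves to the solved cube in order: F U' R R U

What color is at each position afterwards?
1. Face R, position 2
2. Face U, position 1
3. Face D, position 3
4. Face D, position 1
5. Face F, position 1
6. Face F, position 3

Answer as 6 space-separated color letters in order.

Answer: G W O O W W

Derivation:
After move 1 (F): F=GGGG U=WWOO R=WRWR D=RRYY L=OYOY
After move 2 (U'): U=WOWO F=OYGG R=GGWR B=WRBB L=BBOY
After move 3 (R): R=WGRG U=WYWG F=ORGY D=RBYW B=OROB
After move 4 (R): R=RWGG U=WRWY F=OBGW D=ROYO B=GRYB
After move 5 (U): U=WWYR F=RWGW R=GRGG B=BBYB L=OBOY
Query 1: R[2] = G
Query 2: U[1] = W
Query 3: D[3] = O
Query 4: D[1] = O
Query 5: F[1] = W
Query 6: F[3] = W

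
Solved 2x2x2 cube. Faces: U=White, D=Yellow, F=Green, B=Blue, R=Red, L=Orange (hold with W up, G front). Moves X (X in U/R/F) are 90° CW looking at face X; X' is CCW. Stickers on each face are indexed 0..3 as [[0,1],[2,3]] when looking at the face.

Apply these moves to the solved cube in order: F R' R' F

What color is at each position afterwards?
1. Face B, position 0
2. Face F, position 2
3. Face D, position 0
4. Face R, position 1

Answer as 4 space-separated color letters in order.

After move 1 (F): F=GGGG U=WWOO R=WRWR D=RRYY L=OYOY
After move 2 (R'): R=RRWW U=WBOB F=GWGO D=RGYG B=YBRB
After move 3 (R'): R=RWRW U=WROY F=GBGB D=RWYO B=GBGB
After move 4 (F): F=GGBB U=WRYY R=OWYW D=RRYO L=OROW
Query 1: B[0] = G
Query 2: F[2] = B
Query 3: D[0] = R
Query 4: R[1] = W

Answer: G B R W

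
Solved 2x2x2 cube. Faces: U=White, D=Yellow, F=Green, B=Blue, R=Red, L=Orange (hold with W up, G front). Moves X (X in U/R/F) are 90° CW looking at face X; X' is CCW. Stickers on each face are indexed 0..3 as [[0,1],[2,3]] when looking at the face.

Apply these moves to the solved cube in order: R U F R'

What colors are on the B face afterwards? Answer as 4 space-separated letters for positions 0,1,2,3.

After move 1 (R): R=RRRR U=WGWG F=GYGY D=YBYB B=WBWB
After move 2 (U): U=WWGG F=RRGY R=WBRR B=OOWB L=GYOO
After move 3 (F): F=GRYR U=WWOY R=GBGR D=RWYB L=GYOB
After move 4 (R'): R=BRGG U=WWOO F=GWYY D=RRYR B=BOWB
Query: B face = BOWB

Answer: B O W B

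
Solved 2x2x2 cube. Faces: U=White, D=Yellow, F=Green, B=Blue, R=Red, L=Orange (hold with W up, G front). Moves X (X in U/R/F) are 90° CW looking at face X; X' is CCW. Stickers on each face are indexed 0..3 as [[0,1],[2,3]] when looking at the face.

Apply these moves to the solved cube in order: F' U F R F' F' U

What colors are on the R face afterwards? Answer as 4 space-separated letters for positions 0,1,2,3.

Answer: G W O B

Derivation:
After move 1 (F'): F=GGGG U=WWRR R=YRYR D=OOYY L=OWOW
After move 2 (U): U=RWRW F=YRGG R=BBYR B=OWBB L=GGOW
After move 3 (F): F=GYGR U=RWWG R=RBWR D=YBYY L=GOOO
After move 4 (R): R=WRRB U=RYWR F=GBGY D=YBYO B=GWWB
After move 5 (F'): F=BYGG U=RYWR R=BRYB D=OOYO L=GROW
After move 6 (F'): F=YGBG U=RYBY R=OROB D=RWYO L=GROW
After move 7 (U): U=BRYY F=ORBG R=GWOB B=GRWB L=YGOW
Query: R face = GWOB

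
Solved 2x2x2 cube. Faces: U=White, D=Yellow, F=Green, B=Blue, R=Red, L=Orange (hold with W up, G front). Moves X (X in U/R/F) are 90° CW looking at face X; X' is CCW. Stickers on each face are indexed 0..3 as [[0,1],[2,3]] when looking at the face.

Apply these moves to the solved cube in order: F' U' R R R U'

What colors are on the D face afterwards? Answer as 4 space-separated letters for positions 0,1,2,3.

Answer: O W Y G

Derivation:
After move 1 (F'): F=GGGG U=WWRR R=YRYR D=OOYY L=OWOW
After move 2 (U'): U=WRWR F=OWGG R=GGYR B=YRBB L=BBOW
After move 3 (R): R=YGRG U=WWWG F=OOGY D=OBYY B=RRRB
After move 4 (R): R=RYGG U=WOWY F=OBGY D=ORYR B=GRWB
After move 5 (R): R=GRGY U=WBWY F=ORGR D=OWYG B=YROB
After move 6 (U'): U=BYWW F=BBGR R=ORGY B=GROB L=YROW
Query: D face = OWYG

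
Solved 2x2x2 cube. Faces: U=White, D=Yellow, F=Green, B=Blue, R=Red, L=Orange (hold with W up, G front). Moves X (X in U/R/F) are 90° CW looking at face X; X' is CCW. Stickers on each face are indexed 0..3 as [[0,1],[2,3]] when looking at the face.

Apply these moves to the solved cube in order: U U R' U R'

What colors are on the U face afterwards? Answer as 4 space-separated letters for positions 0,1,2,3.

After move 1 (U): U=WWWW F=RRGG R=BBRR B=OOBB L=GGOO
After move 2 (U): U=WWWW F=BBGG R=OORR B=GGBB L=RROO
After move 3 (R'): R=OROR U=WBWG F=BWGW D=YBYG B=YGYB
After move 4 (U): U=WWGB F=ORGW R=YGOR B=RRYB L=BWOO
After move 5 (R'): R=GRYO U=WYGR F=OWGB D=YRYW B=GRBB
Query: U face = WYGR

Answer: W Y G R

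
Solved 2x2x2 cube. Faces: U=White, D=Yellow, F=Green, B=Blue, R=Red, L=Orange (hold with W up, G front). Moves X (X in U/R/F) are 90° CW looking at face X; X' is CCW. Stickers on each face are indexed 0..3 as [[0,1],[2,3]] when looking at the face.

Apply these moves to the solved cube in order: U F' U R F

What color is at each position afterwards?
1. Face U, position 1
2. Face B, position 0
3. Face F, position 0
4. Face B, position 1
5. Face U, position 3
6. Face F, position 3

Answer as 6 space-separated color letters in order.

Answer: B W R W G O

Derivation:
After move 1 (U): U=WWWW F=RRGG R=BBRR B=OOBB L=GGOO
After move 2 (F'): F=RGRG U=WWBR R=YBYR D=GOYY L=GWOW
After move 3 (U): U=BWRW F=YBRG R=OOYR B=GWBB L=RGOW
After move 4 (R): R=YORO U=BBRG F=YORY D=GBYG B=WWWB
After move 5 (F): F=RYYO U=BBWG R=ROGO D=RYYG L=RGOB
Query 1: U[1] = B
Query 2: B[0] = W
Query 3: F[0] = R
Query 4: B[1] = W
Query 5: U[3] = G
Query 6: F[3] = O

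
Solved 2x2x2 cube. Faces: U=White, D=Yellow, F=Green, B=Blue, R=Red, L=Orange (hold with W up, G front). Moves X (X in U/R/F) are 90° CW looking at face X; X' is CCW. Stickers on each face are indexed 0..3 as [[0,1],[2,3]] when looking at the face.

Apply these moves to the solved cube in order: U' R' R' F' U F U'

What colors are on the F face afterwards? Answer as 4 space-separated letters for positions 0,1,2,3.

Answer: B B G R

Derivation:
After move 1 (U'): U=WWWW F=OOGG R=GGRR B=RRBB L=BBOO
After move 2 (R'): R=GRGR U=WBWR F=OWGW D=YOYG B=YRYB
After move 3 (R'): R=RRGG U=WYWY F=OBGR D=YWYW B=GROB
After move 4 (F'): F=BROG U=WYRG R=WRYG D=BOYW L=BYOW
After move 5 (U): U=RWGY F=WROG R=GRYG B=BYOB L=BROW
After move 6 (F): F=OWGR U=RWWR R=GRYG D=YGYW L=BBOO
After move 7 (U'): U=WRRW F=BBGR R=OWYG B=GROB L=BYOO
Query: F face = BBGR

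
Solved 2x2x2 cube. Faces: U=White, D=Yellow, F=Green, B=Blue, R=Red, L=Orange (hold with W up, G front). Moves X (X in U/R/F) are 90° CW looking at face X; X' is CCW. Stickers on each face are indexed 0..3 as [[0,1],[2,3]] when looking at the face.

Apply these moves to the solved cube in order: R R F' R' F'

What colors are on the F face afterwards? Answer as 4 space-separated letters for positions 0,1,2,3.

Answer: Y R B G

Derivation:
After move 1 (R): R=RRRR U=WGWG F=GYGY D=YBYB B=WBWB
After move 2 (R): R=RRRR U=WYWY F=GBGB D=YWYW B=GBGB
After move 3 (F'): F=BBGG U=WYRR R=WRYR D=OOYW L=OYOW
After move 4 (R'): R=RRWY U=WGRG F=BYGR D=OBYG B=WBOB
After move 5 (F'): F=YRBG U=WGRW R=BROY D=YWYG L=OGOR
Query: F face = YRBG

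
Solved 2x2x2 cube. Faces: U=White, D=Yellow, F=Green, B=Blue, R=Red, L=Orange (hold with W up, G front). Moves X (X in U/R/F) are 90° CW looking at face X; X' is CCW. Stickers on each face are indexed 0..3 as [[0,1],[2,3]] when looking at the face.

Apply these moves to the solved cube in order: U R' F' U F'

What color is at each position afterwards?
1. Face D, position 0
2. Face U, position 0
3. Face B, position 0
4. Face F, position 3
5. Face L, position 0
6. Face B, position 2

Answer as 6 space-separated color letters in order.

After move 1 (U): U=WWWW F=RRGG R=BBRR B=OOBB L=GGOO
After move 2 (R'): R=BRBR U=WBWO F=RWGW D=YRYG B=YOYB
After move 3 (F'): F=WWRG U=WBBB R=RRYR D=GOYG L=GOOW
After move 4 (U): U=BWBB F=RRRG R=YOYR B=GOYB L=WWOW
After move 5 (F'): F=RGRR U=BWYY R=OOGR D=WWYG L=WBOB
Query 1: D[0] = W
Query 2: U[0] = B
Query 3: B[0] = G
Query 4: F[3] = R
Query 5: L[0] = W
Query 6: B[2] = Y

Answer: W B G R W Y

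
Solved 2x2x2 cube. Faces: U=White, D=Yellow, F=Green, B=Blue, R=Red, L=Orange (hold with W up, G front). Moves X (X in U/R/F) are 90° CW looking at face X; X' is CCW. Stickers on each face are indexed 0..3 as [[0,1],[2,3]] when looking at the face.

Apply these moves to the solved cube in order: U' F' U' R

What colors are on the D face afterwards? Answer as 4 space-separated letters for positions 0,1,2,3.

After move 1 (U'): U=WWWW F=OOGG R=GGRR B=RRBB L=BBOO
After move 2 (F'): F=OGOG U=WWGR R=YGYR D=BOYY L=BWOW
After move 3 (U'): U=WRWG F=BWOG R=OGYR B=YGBB L=RROW
After move 4 (R): R=YORG U=WWWG F=BOOY D=BBYY B=GGRB
Query: D face = BBYY

Answer: B B Y Y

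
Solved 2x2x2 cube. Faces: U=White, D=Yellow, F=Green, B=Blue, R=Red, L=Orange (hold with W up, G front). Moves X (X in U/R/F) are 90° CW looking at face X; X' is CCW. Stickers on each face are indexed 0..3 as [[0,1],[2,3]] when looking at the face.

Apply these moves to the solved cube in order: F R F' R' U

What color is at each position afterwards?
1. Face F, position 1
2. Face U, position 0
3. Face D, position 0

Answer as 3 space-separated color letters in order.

Answer: R W Y

Derivation:
After move 1 (F): F=GGGG U=WWOO R=WRWR D=RRYY L=OYOY
After move 2 (R): R=WWRR U=WGOG F=GRGY D=RBYB B=OBWB
After move 3 (F'): F=RYGG U=WGWR R=BWRR D=YYYB L=OGOO
After move 4 (R'): R=WRBR U=WWWO F=RGGR D=YYYG B=BBYB
After move 5 (U): U=WWOW F=WRGR R=BBBR B=OGYB L=RGOO
Query 1: F[1] = R
Query 2: U[0] = W
Query 3: D[0] = Y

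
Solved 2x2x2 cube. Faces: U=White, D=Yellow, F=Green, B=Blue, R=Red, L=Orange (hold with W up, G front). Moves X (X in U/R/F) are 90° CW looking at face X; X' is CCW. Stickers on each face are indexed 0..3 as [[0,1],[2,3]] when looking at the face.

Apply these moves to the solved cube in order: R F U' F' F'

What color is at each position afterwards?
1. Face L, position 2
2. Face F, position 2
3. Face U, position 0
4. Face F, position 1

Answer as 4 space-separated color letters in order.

Answer: O Y G Y

Derivation:
After move 1 (R): R=RRRR U=WGWG F=GYGY D=YBYB B=WBWB
After move 2 (F): F=GGYY U=WGOO R=WRGR D=RRYB L=OYOB
After move 3 (U'): U=GOWO F=OYYY R=GGGR B=WRWB L=WBOB
After move 4 (F'): F=YYOY U=GOGG R=RGRR D=BBYB L=WOOW
After move 5 (F'): F=YYYO U=GORR R=BGBR D=OWYB L=WGOG
Query 1: L[2] = O
Query 2: F[2] = Y
Query 3: U[0] = G
Query 4: F[1] = Y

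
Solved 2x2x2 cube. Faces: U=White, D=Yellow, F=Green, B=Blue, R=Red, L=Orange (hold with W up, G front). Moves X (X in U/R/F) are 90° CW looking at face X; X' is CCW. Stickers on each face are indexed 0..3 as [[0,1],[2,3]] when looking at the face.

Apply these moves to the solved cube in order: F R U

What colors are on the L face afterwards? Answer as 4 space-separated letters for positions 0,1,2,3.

Answer: G R O Y

Derivation:
After move 1 (F): F=GGGG U=WWOO R=WRWR D=RRYY L=OYOY
After move 2 (R): R=WWRR U=WGOG F=GRGY D=RBYB B=OBWB
After move 3 (U): U=OWGG F=WWGY R=OBRR B=OYWB L=GROY
Query: L face = GROY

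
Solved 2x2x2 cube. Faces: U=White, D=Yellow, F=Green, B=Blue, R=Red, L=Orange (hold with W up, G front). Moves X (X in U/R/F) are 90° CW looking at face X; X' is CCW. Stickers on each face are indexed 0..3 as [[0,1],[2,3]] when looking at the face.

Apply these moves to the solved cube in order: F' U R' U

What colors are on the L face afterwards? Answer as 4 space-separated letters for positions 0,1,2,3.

After move 1 (F'): F=GGGG U=WWRR R=YRYR D=OOYY L=OWOW
After move 2 (U): U=RWRW F=YRGG R=BBYR B=OWBB L=GGOW
After move 3 (R'): R=BRBY U=RBRO F=YWGW D=ORYG B=YWOB
After move 4 (U): U=RROB F=BRGW R=YWBY B=GGOB L=YWOW
Query: L face = YWOW

Answer: Y W O W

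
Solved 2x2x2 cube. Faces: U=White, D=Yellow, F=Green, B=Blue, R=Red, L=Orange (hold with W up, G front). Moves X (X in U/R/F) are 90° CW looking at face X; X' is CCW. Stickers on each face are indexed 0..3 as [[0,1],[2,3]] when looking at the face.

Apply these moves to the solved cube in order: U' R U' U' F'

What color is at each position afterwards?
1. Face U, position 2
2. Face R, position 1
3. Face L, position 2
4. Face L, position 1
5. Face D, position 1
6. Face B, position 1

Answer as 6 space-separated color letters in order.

Answer: B B O W O Y

Derivation:
After move 1 (U'): U=WWWW F=OOGG R=GGRR B=RRBB L=BBOO
After move 2 (R): R=RGRG U=WOWG F=OYGY D=YBYR B=WRWB
After move 3 (U'): U=OGWW F=BBGY R=OYRG B=RGWB L=WROO
After move 4 (U'): U=GWOW F=WRGY R=BBRG B=OYWB L=RGOO
After move 5 (F'): F=RYWG U=GWBR R=BBYG D=GOYR L=RWOO
Query 1: U[2] = B
Query 2: R[1] = B
Query 3: L[2] = O
Query 4: L[1] = W
Query 5: D[1] = O
Query 6: B[1] = Y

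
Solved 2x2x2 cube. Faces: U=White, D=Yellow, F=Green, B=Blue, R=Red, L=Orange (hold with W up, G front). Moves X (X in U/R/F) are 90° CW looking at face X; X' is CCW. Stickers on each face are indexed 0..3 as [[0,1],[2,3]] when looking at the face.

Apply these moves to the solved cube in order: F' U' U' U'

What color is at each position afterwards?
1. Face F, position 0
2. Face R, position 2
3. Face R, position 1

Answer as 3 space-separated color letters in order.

Answer: Y Y B

Derivation:
After move 1 (F'): F=GGGG U=WWRR R=YRYR D=OOYY L=OWOW
After move 2 (U'): U=WRWR F=OWGG R=GGYR B=YRBB L=BBOW
After move 3 (U'): U=RRWW F=BBGG R=OWYR B=GGBB L=YROW
After move 4 (U'): U=RWRW F=YRGG R=BBYR B=OWBB L=GGOW
Query 1: F[0] = Y
Query 2: R[2] = Y
Query 3: R[1] = B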